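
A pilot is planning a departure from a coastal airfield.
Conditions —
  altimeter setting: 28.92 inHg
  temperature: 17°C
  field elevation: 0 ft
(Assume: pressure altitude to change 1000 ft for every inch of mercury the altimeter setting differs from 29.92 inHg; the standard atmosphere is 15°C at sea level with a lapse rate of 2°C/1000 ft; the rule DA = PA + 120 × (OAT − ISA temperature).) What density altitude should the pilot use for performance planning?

Pressure altitude = 0 + (29.92 − 28.92) × 1000 = 0 + (+1000) = 1000 ft.
ISA temperature at 1000 ft = 15 − 2 × (1000/1000) = 13°C.
ISA deviation = 17 − 13 = +4°C.
Density altitude = 1000 + 120 × (4) = 1480 ft.

1480 ft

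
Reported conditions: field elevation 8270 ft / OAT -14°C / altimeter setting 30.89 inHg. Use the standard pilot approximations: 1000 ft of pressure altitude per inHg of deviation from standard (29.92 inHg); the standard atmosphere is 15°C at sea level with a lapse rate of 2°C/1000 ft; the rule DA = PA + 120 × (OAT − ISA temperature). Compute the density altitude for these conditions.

Pressure altitude = 8270 + (29.92 − 30.89) × 1000 = 8270 + (-970) = 7300 ft.
ISA temperature at 7300 ft = 15 − 2 × (7300/1000) = 0.4°C.
ISA deviation = -14 − 0.4 = -14.4°C.
Density altitude = 7300 + 120 × (-14.4) = 5572 ft.

5572 ft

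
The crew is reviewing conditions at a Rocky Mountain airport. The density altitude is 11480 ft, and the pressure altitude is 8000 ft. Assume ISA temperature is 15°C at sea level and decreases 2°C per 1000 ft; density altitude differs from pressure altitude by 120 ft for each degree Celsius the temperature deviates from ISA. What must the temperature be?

Density altitude − pressure altitude = 11480 − 8000 = +3480 ft.
At 120 ft/°C that is an ISA deviation of 3480/120 = +29°C.
ISA temperature at 8000 ft = 15 − 2 × (8000/1000) = -1°C.
OAT = ISA + deviation = -1 + (+29) = 28°C.

28°C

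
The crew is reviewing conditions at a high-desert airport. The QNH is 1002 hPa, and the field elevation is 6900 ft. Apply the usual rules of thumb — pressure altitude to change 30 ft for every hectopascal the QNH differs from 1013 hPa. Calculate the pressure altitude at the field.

Pressure correction = (1013 − 1002) × 30 = +330 ft.
Pressure altitude = 6900 + (+330) = 7230 ft.

7230 ft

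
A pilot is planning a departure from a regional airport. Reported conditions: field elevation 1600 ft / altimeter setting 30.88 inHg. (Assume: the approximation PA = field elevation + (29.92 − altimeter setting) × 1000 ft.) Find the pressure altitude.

Pressure correction = (29.92 − 30.88) × 1000 = -960 ft.
Pressure altitude = 1600 + (-960) = 640 ft.

640 ft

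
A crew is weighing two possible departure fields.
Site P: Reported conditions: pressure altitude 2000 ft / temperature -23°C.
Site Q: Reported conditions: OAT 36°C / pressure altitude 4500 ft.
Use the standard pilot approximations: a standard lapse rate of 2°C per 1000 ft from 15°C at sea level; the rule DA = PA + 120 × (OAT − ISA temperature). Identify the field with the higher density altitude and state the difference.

Site Q by 10180 ft

Site P: ISA temp = 11°C, deviation -34°C, DA = 2000 + 120 × (-34) = -2080 ft.
Site Q: ISA temp = 6°C, deviation +30°C, DA = 4500 + 120 × 30 = 8100 ft.
Site Q is higher by 8100 − (-2080) = 10180 ft.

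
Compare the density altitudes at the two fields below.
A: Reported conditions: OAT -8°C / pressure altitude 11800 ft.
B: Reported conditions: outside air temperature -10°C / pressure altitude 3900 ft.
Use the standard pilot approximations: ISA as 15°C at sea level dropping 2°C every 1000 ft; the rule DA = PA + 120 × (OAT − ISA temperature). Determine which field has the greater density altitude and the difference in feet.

A: ISA temp = -8.6°C, deviation +0.6°C, DA = 11800 + 120 × 0.6 = 11872 ft.
B: ISA temp = 7.2°C, deviation -17.2°C, DA = 3900 + 120 × (-17.2) = 1836 ft.
A is higher by 11872 − 1836 = 10036 ft.

A by 10036 ft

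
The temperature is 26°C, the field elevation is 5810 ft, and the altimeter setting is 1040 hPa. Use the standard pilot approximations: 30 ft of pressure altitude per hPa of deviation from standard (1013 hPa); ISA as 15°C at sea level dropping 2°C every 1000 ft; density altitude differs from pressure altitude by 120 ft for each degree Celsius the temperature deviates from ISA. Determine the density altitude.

7520 ft

Pressure altitude = 5810 + (1013 − 1040) × 30 = 5810 + (-810) = 5000 ft.
ISA temperature at 5000 ft = 15 − 2 × (5000/1000) = 5°C.
ISA deviation = 26 − 5 = +21°C.
Density altitude = 5000 + 120 × (21) = 7520 ft.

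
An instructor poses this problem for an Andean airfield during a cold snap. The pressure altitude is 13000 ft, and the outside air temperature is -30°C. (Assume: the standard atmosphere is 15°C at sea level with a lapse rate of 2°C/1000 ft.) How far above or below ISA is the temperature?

ISA temperature at 13000 ft = 15 − 2 × (13000/1000) = -11°C.
Deviation = OAT − ISA = -30 − (-11) = -19°C.

ISA-19°C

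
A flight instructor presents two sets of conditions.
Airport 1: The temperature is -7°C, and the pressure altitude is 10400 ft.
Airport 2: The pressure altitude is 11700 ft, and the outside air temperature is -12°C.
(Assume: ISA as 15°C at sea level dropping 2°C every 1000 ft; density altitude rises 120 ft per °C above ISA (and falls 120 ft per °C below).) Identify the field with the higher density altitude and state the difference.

Airport 2 by 1012 ft

Airport 1: ISA temp = -5.8°C, deviation -1.2°C, DA = 10400 + 120 × (-1.2) = 10256 ft.
Airport 2: ISA temp = -8.4°C, deviation -3.6°C, DA = 11700 + 120 × (-3.6) = 11268 ft.
Airport 2 is higher by 11268 − 10256 = 1012 ft.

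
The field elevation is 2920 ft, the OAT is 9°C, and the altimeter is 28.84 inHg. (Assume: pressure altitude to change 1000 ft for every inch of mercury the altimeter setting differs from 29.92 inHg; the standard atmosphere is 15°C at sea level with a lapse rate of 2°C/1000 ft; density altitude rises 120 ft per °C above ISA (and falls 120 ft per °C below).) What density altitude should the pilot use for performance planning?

Pressure altitude = 2920 + (29.92 − 28.84) × 1000 = 2920 + (+1080) = 4000 ft.
ISA temperature at 4000 ft = 15 − 2 × (4000/1000) = 7°C.
ISA deviation = 9 − 7 = +2°C.
Density altitude = 4000 + 120 × (2) = 4240 ft.

4240 ft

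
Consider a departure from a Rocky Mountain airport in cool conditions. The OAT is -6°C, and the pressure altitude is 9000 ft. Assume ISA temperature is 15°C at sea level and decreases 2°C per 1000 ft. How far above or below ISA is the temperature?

ISA-3°C

ISA temperature at 9000 ft = 15 − 2 × (9000/1000) = -3°C.
Deviation = OAT − ISA = -6 − (-3) = -3°C.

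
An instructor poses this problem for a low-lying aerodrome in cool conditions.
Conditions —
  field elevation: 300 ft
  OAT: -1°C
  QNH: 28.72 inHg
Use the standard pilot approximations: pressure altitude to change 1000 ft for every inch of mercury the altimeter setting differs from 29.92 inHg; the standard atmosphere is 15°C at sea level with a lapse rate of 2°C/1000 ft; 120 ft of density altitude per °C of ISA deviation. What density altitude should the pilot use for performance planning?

-60 ft

Pressure altitude = 300 + (29.92 − 28.72) × 1000 = 300 + (+1200) = 1500 ft.
ISA temperature at 1500 ft = 15 − 2 × (1500/1000) = 12°C.
ISA deviation = -1 − 12 = -13°C.
Density altitude = 1500 + 120 × (-13) = -60 ft.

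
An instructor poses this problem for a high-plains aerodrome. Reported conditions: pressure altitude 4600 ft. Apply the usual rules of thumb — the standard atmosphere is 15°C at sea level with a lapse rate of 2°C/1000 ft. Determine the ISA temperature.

5.8°C

ISA temperature = 15 − 2 × (4600/1000) = 15 − 9.2 = 5.8°C.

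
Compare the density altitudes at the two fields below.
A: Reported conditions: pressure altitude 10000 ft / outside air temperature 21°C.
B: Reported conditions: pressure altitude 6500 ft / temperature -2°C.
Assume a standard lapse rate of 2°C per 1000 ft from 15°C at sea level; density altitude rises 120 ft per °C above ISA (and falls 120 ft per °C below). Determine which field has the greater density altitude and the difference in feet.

A: ISA temp = -5°C, deviation +26°C, DA = 10000 + 120 × 26 = 13120 ft.
B: ISA temp = 2°C, deviation -4°C, DA = 6500 + 120 × (-4) = 6020 ft.
A is higher by 13120 − 6020 = 7100 ft.

A by 7100 ft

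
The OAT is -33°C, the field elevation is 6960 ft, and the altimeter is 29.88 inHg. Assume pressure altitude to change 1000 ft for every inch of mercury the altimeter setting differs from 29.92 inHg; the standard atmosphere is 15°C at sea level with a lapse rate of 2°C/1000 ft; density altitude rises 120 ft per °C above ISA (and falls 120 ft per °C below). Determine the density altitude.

Pressure altitude = 6960 + (29.92 − 29.88) × 1000 = 6960 + (+40) = 7000 ft.
ISA temperature at 7000 ft = 15 − 2 × (7000/1000) = 1°C.
ISA deviation = -33 − 1 = -34°C.
Density altitude = 7000 + 120 × (-34) = 2920 ft.

2920 ft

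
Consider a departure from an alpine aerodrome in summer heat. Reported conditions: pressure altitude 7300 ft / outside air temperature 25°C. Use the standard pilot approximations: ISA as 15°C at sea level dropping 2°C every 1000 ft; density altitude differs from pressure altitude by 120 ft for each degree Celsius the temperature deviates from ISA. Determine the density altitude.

10252 ft

ISA temperature at 7300 ft = 15 − 2 × (7300/1000) = 0.4°C.
ISA deviation = 25 − 0.4 = +24.6°C.
Density altitude = 7300 + 120 × (24.6) = 7300 + (+2952) = 10252 ft.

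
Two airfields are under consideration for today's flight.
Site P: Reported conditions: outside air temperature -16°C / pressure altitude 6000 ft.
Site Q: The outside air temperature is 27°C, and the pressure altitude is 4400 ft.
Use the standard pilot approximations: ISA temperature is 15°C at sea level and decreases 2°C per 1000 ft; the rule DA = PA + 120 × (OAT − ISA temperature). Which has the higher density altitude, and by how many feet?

Site P: ISA temp = 3°C, deviation -19°C, DA = 6000 + 120 × (-19) = 3720 ft.
Site Q: ISA temp = 6.2°C, deviation +20.8°C, DA = 4400 + 120 × 20.8 = 6896 ft.
Site Q is higher by 6896 − 3720 = 3176 ft.

Site Q by 3176 ft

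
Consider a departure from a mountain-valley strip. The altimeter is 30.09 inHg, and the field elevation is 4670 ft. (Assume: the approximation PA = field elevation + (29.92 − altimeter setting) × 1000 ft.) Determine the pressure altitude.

4500 ft

Pressure correction = (29.92 − 30.09) × 1000 = -170 ft.
Pressure altitude = 4670 + (-170) = 4500 ft.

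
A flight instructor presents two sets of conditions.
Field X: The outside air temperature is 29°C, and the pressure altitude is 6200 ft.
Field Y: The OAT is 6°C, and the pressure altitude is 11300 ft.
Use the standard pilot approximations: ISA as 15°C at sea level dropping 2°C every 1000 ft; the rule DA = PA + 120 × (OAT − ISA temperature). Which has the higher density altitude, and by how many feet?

Field X: ISA temp = 2.6°C, deviation +26.4°C, DA = 6200 + 120 × 26.4 = 9368 ft.
Field Y: ISA temp = -7.6°C, deviation +13.6°C, DA = 11300 + 120 × 13.6 = 12932 ft.
Field Y is higher by 12932 − 9368 = 3564 ft.

Field Y by 3564 ft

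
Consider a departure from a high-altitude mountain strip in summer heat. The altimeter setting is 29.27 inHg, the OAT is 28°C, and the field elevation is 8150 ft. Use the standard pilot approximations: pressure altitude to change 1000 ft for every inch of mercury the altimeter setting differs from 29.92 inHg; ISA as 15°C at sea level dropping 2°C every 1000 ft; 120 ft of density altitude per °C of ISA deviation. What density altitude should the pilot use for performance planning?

Pressure altitude = 8150 + (29.92 − 29.27) × 1000 = 8150 + (+650) = 8800 ft.
ISA temperature at 8800 ft = 15 − 2 × (8800/1000) = -2.6°C.
ISA deviation = 28 − (-2.6) = +30.6°C.
Density altitude = 8800 + 120 × (30.6) = 12472 ft.

12472 ft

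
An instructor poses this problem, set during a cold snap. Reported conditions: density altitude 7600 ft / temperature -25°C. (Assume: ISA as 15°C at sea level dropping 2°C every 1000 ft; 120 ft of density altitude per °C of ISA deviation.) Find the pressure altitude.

DA = PA + 120 × (OAT − (15 − 2·PA/1000)) = PA + 120·OAT − 1800 + 0.24·PA = 1.24·PA + 120·OAT − 1800.
So 1.24·PA = 7600 − 120 × (-25) + 1800 = 12400.
PA = 12400 / 1.24 = 10000 ft.

10000 ft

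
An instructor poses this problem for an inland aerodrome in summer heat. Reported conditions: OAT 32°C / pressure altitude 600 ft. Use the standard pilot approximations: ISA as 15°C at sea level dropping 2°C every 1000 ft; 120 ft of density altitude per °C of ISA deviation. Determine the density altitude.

2784 ft

ISA temperature at 600 ft = 15 − 2 × (600/1000) = 13.8°C.
ISA deviation = 32 − 13.8 = +18.2°C.
Density altitude = 600 + 120 × (18.2) = 600 + (+2184) = 2784 ft.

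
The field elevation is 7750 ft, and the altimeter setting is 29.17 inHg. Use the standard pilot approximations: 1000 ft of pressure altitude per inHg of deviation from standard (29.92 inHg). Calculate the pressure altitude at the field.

8500 ft

Pressure correction = (29.92 − 29.17) × 1000 = +750 ft.
Pressure altitude = 7750 + (+750) = 8500 ft.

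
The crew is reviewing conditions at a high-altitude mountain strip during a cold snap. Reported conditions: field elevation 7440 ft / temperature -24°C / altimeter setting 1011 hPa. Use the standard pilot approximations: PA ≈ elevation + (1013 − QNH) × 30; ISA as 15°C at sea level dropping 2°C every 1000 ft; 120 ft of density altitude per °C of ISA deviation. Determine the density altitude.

4620 ft

Pressure altitude = 7440 + (1013 − 1011) × 30 = 7440 + (+60) = 7500 ft.
ISA temperature at 7500 ft = 15 − 2 × (7500/1000) = 0°C.
ISA deviation = -24 − 0 = -24°C.
Density altitude = 7500 + 120 × (-24) = 4620 ft.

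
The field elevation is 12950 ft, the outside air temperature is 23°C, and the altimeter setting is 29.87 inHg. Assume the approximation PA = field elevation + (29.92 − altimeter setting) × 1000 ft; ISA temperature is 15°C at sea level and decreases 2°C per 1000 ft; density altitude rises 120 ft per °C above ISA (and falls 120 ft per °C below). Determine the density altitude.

17080 ft

Pressure altitude = 12950 + (29.92 − 29.87) × 1000 = 12950 + (+50) = 13000 ft.
ISA temperature at 13000 ft = 15 − 2 × (13000/1000) = -11°C.
ISA deviation = 23 − (-11) = +34°C.
Density altitude = 13000 + 120 × (34) = 17080 ft.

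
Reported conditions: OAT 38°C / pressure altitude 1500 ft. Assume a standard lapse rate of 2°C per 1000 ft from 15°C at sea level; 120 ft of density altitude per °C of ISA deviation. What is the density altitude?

4620 ft

ISA temperature at 1500 ft = 15 − 2 × (1500/1000) = 12°C.
ISA deviation = 38 − 12 = +26°C.
Density altitude = 1500 + 120 × (26) = 1500 + (+3120) = 4620 ft.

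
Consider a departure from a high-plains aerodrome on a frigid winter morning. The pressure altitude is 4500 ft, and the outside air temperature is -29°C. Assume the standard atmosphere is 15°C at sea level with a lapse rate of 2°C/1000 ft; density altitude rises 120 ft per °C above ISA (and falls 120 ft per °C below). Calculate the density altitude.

300 ft

ISA temperature at 4500 ft = 15 − 2 × (4500/1000) = 6°C.
ISA deviation = -29 − 6 = -35°C.
Density altitude = 4500 + 120 × (-35) = 4500 + (-4200) = 300 ft.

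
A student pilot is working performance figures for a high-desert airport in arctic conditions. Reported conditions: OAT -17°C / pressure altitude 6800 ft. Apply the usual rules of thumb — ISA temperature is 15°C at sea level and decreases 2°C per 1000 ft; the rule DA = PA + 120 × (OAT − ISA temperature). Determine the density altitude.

ISA temperature at 6800 ft = 15 − 2 × (6800/1000) = 1.4°C.
ISA deviation = -17 − 1.4 = -18.4°C.
Density altitude = 6800 + 120 × (-18.4) = 6800 + (-2208) = 4592 ft.

4592 ft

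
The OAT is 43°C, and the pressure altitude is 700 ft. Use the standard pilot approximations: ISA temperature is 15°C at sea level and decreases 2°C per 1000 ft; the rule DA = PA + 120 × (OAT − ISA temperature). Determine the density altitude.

ISA temperature at 700 ft = 15 − 2 × (700/1000) = 13.6°C.
ISA deviation = 43 − 13.6 = +29.4°C.
Density altitude = 700 + 120 × (29.4) = 700 + (+3528) = 4228 ft.

4228 ft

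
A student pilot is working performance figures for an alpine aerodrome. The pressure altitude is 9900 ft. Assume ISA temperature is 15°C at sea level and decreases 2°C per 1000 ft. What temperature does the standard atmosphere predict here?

-4.8°C

ISA temperature = 15 − 2 × (9900/1000) = 15 − 19.8 = -4.8°C.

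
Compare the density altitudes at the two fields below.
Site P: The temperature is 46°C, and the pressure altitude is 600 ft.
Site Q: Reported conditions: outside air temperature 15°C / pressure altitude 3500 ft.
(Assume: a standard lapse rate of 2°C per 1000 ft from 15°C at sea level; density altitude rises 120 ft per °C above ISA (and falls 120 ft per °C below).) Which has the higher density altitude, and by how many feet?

Site P by 124 ft

Site P: ISA temp = 13.8°C, deviation +32.2°C, DA = 600 + 120 × 32.2 = 4464 ft.
Site Q: ISA temp = 8°C, deviation +7°C, DA = 3500 + 120 × 7 = 4340 ft.
Site P is higher by 4464 − 4340 = 124 ft.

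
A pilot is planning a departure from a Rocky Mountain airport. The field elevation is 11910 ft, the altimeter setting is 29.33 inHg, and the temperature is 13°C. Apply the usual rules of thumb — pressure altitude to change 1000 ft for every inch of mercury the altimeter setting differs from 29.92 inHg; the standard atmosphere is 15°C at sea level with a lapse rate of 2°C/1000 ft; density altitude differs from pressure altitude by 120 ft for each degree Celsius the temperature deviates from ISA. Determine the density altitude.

15260 ft

Pressure altitude = 11910 + (29.92 − 29.33) × 1000 = 11910 + (+590) = 12500 ft.
ISA temperature at 12500 ft = 15 − 2 × (12500/1000) = -10°C.
ISA deviation = 13 − (-10) = +23°C.
Density altitude = 12500 + 120 × (23) = 15260 ft.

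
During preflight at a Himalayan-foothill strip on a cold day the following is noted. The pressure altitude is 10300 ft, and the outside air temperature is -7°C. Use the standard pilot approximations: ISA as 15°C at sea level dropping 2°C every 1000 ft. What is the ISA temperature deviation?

ISA temperature at 10300 ft = 15 − 2 × (10300/1000) = -5.6°C.
Deviation = OAT − ISA = -7 − (-5.6) = -1.4°C.

ISA-1.4°C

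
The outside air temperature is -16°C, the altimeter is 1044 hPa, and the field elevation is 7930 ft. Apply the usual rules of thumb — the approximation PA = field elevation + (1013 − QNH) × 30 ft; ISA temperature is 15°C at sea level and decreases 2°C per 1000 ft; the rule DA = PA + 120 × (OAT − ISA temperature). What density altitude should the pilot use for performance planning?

4960 ft

Pressure altitude = 7930 + (1013 − 1044) × 30 = 7930 + (-930) = 7000 ft.
ISA temperature at 7000 ft = 15 − 2 × (7000/1000) = 1°C.
ISA deviation = -16 − 1 = -17°C.
Density altitude = 7000 + 120 × (-17) = 4960 ft.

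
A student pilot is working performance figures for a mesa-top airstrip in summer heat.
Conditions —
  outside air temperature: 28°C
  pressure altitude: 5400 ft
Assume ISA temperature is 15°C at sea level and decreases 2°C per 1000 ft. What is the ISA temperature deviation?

ISA temperature at 5400 ft = 15 − 2 × (5400/1000) = 4.2°C.
Deviation = OAT − ISA = 28 − 4.2 = +23.8°C.

ISA+23.8°C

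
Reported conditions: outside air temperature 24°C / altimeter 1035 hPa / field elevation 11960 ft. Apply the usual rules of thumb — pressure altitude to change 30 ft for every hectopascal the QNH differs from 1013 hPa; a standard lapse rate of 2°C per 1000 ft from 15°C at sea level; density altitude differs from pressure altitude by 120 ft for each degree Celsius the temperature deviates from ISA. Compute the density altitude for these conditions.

15092 ft

Pressure altitude = 11960 + (1013 − 1035) × 30 = 11960 + (-660) = 11300 ft.
ISA temperature at 11300 ft = 15 − 2 × (11300/1000) = -7.6°C.
ISA deviation = 24 − (-7.6) = +31.6°C.
Density altitude = 11300 + 120 × (31.6) = 15092 ft.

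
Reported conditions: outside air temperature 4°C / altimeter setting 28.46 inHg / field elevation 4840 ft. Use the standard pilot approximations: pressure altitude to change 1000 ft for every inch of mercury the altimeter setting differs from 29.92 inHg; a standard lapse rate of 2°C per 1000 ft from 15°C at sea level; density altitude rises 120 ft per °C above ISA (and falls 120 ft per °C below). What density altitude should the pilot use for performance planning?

Pressure altitude = 4840 + (29.92 − 28.46) × 1000 = 4840 + (+1460) = 6300 ft.
ISA temperature at 6300 ft = 15 − 2 × (6300/1000) = 2.4°C.
ISA deviation = 4 − 2.4 = +1.6°C.
Density altitude = 6300 + 120 × (1.6) = 6492 ft.

6492 ft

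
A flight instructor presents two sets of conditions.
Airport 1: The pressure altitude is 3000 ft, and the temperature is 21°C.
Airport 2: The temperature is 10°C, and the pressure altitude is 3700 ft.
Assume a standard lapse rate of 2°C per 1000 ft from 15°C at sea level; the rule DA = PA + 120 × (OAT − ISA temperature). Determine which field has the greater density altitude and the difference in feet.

Airport 1 by 452 ft

Airport 1: ISA temp = 9°C, deviation +12°C, DA = 3000 + 120 × 12 = 4440 ft.
Airport 2: ISA temp = 7.6°C, deviation +2.4°C, DA = 3700 + 120 × 2.4 = 3988 ft.
Airport 1 is higher by 4440 − 3988 = 452 ft.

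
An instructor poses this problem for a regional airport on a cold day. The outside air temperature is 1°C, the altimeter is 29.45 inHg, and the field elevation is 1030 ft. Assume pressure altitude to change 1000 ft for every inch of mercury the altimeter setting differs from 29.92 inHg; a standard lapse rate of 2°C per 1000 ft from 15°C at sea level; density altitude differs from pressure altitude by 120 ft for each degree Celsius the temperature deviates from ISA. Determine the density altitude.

Pressure altitude = 1030 + (29.92 − 29.45) × 1000 = 1030 + (+470) = 1500 ft.
ISA temperature at 1500 ft = 15 − 2 × (1500/1000) = 12°C.
ISA deviation = 1 − 12 = -11°C.
Density altitude = 1500 + 120 × (-11) = 180 ft.

180 ft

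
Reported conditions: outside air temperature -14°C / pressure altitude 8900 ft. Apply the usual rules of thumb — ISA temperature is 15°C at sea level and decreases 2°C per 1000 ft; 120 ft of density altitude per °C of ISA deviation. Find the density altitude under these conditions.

ISA temperature at 8900 ft = 15 − 2 × (8900/1000) = -2.8°C.
ISA deviation = -14 − (-2.8) = -11.2°C.
Density altitude = 8900 + 120 × (-11.2) = 8900 + (-1344) = 7556 ft.

7556 ft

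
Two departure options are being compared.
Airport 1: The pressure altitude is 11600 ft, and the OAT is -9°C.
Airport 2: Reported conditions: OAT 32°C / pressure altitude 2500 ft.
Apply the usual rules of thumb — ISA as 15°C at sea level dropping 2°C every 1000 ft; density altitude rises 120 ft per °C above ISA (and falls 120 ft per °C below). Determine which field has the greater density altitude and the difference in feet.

Airport 1 by 6364 ft

Airport 1: ISA temp = -8.2°C, deviation -0.8°C, DA = 11600 + 120 × (-0.8) = 11504 ft.
Airport 2: ISA temp = 10°C, deviation +22°C, DA = 2500 + 120 × 22 = 5140 ft.
Airport 1 is higher by 11504 − 5140 = 6364 ft.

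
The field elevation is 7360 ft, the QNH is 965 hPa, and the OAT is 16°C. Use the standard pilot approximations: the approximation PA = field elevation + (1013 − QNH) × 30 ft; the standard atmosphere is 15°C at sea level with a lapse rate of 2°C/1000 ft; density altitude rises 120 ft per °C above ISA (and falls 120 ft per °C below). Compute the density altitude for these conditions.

11032 ft

Pressure altitude = 7360 + (1013 − 965) × 30 = 7360 + (+1440) = 8800 ft.
ISA temperature at 8800 ft = 15 − 2 × (8800/1000) = -2.6°C.
ISA deviation = 16 − (-2.6) = +18.6°C.
Density altitude = 8800 + 120 × (18.6) = 11032 ft.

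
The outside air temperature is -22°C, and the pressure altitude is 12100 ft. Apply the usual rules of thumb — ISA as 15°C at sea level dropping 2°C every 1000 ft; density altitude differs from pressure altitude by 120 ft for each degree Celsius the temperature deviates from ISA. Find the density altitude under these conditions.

10564 ft

ISA temperature at 12100 ft = 15 − 2 × (12100/1000) = -9.2°C.
ISA deviation = -22 − (-9.2) = -12.8°C.
Density altitude = 12100 + 120 × (-12.8) = 12100 + (-1536) = 10564 ft.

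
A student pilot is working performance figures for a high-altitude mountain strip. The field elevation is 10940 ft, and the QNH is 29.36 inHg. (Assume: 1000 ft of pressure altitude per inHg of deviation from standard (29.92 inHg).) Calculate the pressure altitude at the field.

11500 ft

Pressure correction = (29.92 − 29.36) × 1000 = +560 ft.
Pressure altitude = 10940 + (+560) = 11500 ft.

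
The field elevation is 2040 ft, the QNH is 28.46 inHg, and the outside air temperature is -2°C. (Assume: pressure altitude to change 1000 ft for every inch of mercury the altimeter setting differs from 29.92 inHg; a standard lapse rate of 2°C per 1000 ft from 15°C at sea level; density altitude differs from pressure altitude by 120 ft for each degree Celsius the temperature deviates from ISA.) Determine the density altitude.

2300 ft

Pressure altitude = 2040 + (29.92 − 28.46) × 1000 = 2040 + (+1460) = 3500 ft.
ISA temperature at 3500 ft = 15 − 2 × (3500/1000) = 8°C.
ISA deviation = -2 − 8 = -10°C.
Density altitude = 3500 + 120 × (-10) = 2300 ft.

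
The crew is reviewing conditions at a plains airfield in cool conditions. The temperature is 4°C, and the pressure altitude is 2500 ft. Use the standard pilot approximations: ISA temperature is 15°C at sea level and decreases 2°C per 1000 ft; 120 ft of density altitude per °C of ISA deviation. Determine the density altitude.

ISA temperature at 2500 ft = 15 − 2 × (2500/1000) = 10°C.
ISA deviation = 4 − 10 = -6°C.
Density altitude = 2500 + 120 × (-6) = 2500 + (-720) = 1780 ft.

1780 ft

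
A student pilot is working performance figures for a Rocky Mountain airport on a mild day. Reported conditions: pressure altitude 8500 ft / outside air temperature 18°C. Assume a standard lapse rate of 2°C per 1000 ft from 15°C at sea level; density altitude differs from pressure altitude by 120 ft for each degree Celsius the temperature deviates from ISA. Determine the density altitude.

ISA temperature at 8500 ft = 15 − 2 × (8500/1000) = -2°C.
ISA deviation = 18 − (-2) = +20°C.
Density altitude = 8500 + 120 × (20) = 8500 + (+2400) = 10900 ft.

10900 ft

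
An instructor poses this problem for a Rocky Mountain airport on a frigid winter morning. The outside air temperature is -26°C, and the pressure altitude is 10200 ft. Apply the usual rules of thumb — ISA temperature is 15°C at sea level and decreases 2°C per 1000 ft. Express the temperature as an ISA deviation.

ISA temperature at 10200 ft = 15 − 2 × (10200/1000) = -5.4°C.
Deviation = OAT − ISA = -26 − (-5.4) = -20.6°C.

ISA-20.6°C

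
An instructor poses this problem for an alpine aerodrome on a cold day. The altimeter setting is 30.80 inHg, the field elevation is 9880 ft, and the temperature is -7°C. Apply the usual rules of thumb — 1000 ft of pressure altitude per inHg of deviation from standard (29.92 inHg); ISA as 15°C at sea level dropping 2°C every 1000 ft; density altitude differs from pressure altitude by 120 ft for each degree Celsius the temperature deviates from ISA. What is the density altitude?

Pressure altitude = 9880 + (29.92 − 30.80) × 1000 = 9880 + (-880) = 9000 ft.
ISA temperature at 9000 ft = 15 − 2 × (9000/1000) = -3°C.
ISA deviation = -7 − (-3) = -4°C.
Density altitude = 9000 + 120 × (-4) = 8520 ft.

8520 ft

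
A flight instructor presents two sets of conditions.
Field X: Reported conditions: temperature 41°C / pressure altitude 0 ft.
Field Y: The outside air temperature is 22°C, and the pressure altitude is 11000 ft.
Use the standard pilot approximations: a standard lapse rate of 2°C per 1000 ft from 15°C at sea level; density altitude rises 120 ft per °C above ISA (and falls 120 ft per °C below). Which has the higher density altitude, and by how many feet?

Field Y by 11360 ft

Field X: ISA temp = 15°C, deviation +26°C, DA = 0 + 120 × 26 = 3120 ft.
Field Y: ISA temp = -7°C, deviation +29°C, DA = 11000 + 120 × 29 = 14480 ft.
Field Y is higher by 14480 − 3120 = 11360 ft.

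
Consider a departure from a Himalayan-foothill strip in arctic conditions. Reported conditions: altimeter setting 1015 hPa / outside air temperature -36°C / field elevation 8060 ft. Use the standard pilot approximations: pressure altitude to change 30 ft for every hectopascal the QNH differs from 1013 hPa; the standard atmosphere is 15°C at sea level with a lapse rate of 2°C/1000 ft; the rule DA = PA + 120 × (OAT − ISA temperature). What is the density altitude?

3800 ft

Pressure altitude = 8060 + (1013 − 1015) × 30 = 8060 + (-60) = 8000 ft.
ISA temperature at 8000 ft = 15 − 2 × (8000/1000) = -1°C.
ISA deviation = -36 − (-1) = -35°C.
Density altitude = 8000 + 120 × (-35) = 3800 ft.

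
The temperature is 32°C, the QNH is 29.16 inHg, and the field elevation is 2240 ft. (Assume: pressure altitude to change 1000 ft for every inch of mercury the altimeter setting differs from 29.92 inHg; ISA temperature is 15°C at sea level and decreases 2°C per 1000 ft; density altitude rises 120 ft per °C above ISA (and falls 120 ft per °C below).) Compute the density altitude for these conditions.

Pressure altitude = 2240 + (29.92 − 29.16) × 1000 = 2240 + (+760) = 3000 ft.
ISA temperature at 3000 ft = 15 − 2 × (3000/1000) = 9°C.
ISA deviation = 32 − 9 = +23°C.
Density altitude = 3000 + 120 × (23) = 5760 ft.

5760 ft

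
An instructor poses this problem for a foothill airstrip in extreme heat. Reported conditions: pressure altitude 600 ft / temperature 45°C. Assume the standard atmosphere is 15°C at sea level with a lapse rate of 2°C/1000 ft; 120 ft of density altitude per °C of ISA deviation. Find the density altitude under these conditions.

4344 ft

ISA temperature at 600 ft = 15 − 2 × (600/1000) = 13.8°C.
ISA deviation = 45 − 13.8 = +31.2°C.
Density altitude = 600 + 120 × (31.2) = 600 + (+3744) = 4344 ft.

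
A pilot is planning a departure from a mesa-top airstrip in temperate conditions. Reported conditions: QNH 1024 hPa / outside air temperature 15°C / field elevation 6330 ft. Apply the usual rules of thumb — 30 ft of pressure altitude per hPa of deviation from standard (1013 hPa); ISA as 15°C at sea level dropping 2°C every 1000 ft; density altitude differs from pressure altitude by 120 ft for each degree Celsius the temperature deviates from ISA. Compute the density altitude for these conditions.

Pressure altitude = 6330 + (1013 − 1024) × 30 = 6330 + (-330) = 6000 ft.
ISA temperature at 6000 ft = 15 − 2 × (6000/1000) = 3°C.
ISA deviation = 15 − 3 = +12°C.
Density altitude = 6000 + 120 × (12) = 7440 ft.

7440 ft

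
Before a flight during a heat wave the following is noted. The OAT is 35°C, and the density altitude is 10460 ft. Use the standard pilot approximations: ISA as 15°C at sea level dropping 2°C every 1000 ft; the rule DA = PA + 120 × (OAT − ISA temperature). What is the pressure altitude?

DA = PA + 120 × (OAT − (15 − 2·PA/1000)) = PA + 120·OAT − 1800 + 0.24·PA = 1.24·PA + 120·OAT − 1800.
So 1.24·PA = 10460 − 120 × 35 + 1800 = 8060.
PA = 8060 / 1.24 = 6500 ft.

6500 ft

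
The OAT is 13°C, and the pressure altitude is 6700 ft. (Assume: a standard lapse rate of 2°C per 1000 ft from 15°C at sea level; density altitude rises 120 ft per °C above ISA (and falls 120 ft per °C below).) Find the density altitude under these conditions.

ISA temperature at 6700 ft = 15 − 2 × (6700/1000) = 1.6°C.
ISA deviation = 13 − 1.6 = +11.4°C.
Density altitude = 6700 + 120 × (11.4) = 6700 + (+1368) = 8068 ft.

8068 ft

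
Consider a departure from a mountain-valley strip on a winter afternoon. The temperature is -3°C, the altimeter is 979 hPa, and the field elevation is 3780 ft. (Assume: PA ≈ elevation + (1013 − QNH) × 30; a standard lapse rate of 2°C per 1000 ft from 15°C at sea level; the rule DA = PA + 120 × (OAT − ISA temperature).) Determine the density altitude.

3792 ft

Pressure altitude = 3780 + (1013 − 979) × 30 = 3780 + (+1020) = 4800 ft.
ISA temperature at 4800 ft = 15 − 2 × (4800/1000) = 5.4°C.
ISA deviation = -3 − 5.4 = -8.4°C.
Density altitude = 4800 + 120 × (-8.4) = 3792 ft.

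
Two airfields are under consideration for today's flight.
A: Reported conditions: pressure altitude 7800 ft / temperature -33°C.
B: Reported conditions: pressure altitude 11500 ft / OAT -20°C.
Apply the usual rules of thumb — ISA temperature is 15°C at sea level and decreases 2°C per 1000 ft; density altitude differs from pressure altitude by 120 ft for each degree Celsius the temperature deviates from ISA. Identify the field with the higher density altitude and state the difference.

B by 6148 ft

A: ISA temp = -0.6°C, deviation -32.4°C, DA = 7800 + 120 × (-32.4) = 3912 ft.
B: ISA temp = -8°C, deviation -12°C, DA = 11500 + 120 × (-12) = 10060 ft.
B is higher by 10060 − 3912 = 6148 ft.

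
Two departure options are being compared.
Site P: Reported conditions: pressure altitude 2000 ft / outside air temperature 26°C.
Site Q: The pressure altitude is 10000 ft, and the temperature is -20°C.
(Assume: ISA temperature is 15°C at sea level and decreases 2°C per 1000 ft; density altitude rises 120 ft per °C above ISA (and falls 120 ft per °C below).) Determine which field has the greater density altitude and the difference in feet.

Site Q by 4400 ft

Site P: ISA temp = 11°C, deviation +15°C, DA = 2000 + 120 × 15 = 3800 ft.
Site Q: ISA temp = -5°C, deviation -15°C, DA = 10000 + 120 × (-15) = 8200 ft.
Site Q is higher by 8200 − 3800 = 4400 ft.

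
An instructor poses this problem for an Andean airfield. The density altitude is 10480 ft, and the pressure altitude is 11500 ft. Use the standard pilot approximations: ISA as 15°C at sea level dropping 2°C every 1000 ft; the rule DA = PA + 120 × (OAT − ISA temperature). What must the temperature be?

Density altitude − pressure altitude = 10480 − 11500 = -1020 ft.
At 120 ft/°C that is an ISA deviation of -1020/120 = -8.5°C.
ISA temperature at 11500 ft = 15 − 2 × (11500/1000) = -8°C.
OAT = ISA + deviation = -8 + (-8.5) = -16.5°C.

-16.5°C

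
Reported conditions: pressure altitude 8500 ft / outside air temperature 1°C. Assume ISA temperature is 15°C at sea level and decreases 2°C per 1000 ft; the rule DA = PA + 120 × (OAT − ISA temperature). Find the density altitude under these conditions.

ISA temperature at 8500 ft = 15 − 2 × (8500/1000) = -2°C.
ISA deviation = 1 − (-2) = +3°C.
Density altitude = 8500 + 120 × (3) = 8500 + (+360) = 8860 ft.

8860 ft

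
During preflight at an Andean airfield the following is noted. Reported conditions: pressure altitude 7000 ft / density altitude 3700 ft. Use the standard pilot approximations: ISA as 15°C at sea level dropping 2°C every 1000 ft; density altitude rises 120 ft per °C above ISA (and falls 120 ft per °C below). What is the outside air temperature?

-26.5°C

Density altitude − pressure altitude = 3700 − 7000 = -3300 ft.
At 120 ft/°C that is an ISA deviation of -3300/120 = -27.5°C.
ISA temperature at 7000 ft = 15 − 2 × (7000/1000) = 1°C.
OAT = ISA + deviation = 1 + (-27.5) = -26.5°C.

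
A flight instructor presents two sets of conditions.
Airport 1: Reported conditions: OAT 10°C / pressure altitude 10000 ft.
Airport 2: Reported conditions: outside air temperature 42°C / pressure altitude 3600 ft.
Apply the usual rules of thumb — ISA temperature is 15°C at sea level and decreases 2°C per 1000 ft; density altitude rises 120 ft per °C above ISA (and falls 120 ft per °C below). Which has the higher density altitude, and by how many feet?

Airport 1: ISA temp = -5°C, deviation +15°C, DA = 10000 + 120 × 15 = 11800 ft.
Airport 2: ISA temp = 7.8°C, deviation +34.2°C, DA = 3600 + 120 × 34.2 = 7704 ft.
Airport 1 is higher by 11800 − 7704 = 4096 ft.

Airport 1 by 4096 ft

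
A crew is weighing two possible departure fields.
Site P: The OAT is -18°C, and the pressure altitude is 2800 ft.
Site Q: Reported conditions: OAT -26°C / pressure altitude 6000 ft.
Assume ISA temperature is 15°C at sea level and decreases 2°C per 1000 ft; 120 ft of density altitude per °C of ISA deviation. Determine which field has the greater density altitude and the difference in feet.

Site P: ISA temp = 9.4°C, deviation -27.4°C, DA = 2800 + 120 × (-27.4) = -488 ft.
Site Q: ISA temp = 3°C, deviation -29°C, DA = 6000 + 120 × (-29) = 2520 ft.
Site Q is higher by 2520 − (-488) = 3008 ft.

Site Q by 3008 ft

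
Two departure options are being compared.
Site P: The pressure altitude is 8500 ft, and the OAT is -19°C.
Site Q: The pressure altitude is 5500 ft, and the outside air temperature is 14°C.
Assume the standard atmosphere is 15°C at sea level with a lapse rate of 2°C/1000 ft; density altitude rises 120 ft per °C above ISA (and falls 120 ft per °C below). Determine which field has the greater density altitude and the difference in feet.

Site P: ISA temp = -2°C, deviation -17°C, DA = 8500 + 120 × (-17) = 6460 ft.
Site Q: ISA temp = 4°C, deviation +10°C, DA = 5500 + 120 × 10 = 6700 ft.
Site Q is higher by 6700 − 6460 = 240 ft.

Site Q by 240 ft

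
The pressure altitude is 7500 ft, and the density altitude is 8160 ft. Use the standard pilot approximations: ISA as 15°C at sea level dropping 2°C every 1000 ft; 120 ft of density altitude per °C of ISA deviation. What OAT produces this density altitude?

Density altitude − pressure altitude = 8160 − 7500 = +660 ft.
At 120 ft/°C that is an ISA deviation of 660/120 = +5.5°C.
ISA temperature at 7500 ft = 15 − 2 × (7500/1000) = 0°C.
OAT = ISA + deviation = 0 + (+5.5) = 5.5°C.

5.5°C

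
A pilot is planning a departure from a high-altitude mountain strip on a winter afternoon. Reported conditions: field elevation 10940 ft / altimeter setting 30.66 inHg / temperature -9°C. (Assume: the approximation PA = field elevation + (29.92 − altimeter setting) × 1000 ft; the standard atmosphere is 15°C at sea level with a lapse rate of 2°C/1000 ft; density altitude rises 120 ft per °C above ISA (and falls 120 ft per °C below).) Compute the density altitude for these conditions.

9768 ft

Pressure altitude = 10940 + (29.92 − 30.66) × 1000 = 10940 + (-740) = 10200 ft.
ISA temperature at 10200 ft = 15 − 2 × (10200/1000) = -5.4°C.
ISA deviation = -9 − (-5.4) = -3.6°C.
Density altitude = 10200 + 120 × (-3.6) = 9768 ft.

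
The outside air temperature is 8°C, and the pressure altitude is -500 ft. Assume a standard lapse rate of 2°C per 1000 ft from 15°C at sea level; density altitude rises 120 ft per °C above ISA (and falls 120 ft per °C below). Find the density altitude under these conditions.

ISA temperature at -500 ft = 15 − 2 × (-500/1000) = 16°C.
ISA deviation = 8 − 16 = -8°C.
Density altitude = -500 + 120 × (-8) = -500 + (-960) = -1460 ft.

-1460 ft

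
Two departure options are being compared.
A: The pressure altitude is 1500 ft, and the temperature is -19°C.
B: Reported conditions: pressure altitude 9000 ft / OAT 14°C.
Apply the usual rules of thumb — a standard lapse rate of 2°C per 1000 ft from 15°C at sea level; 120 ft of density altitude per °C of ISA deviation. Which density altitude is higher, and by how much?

B by 13260 ft

A: ISA temp = 12°C, deviation -31°C, DA = 1500 + 120 × (-31) = -2220 ft.
B: ISA temp = -3°C, deviation +17°C, DA = 9000 + 120 × 17 = 11040 ft.
B is higher by 11040 − (-2220) = 13260 ft.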